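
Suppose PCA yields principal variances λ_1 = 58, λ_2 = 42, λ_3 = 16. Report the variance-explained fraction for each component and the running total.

Step 1 — total variance = trace(Sigma) = Σ λ_i = 58 + 42 + 16 = 116.

Step 2 — fraction explained by component i = λ_i / Σ λ:
  PC1: 58/116 = 0.5
  PC2: 42/116 = 0.3621
  PC3: 16/116 = 0.1379

Step 3 — cumulative fraction after k components = (λ_1 + ... + λ_k) / Σ λ:
  k = 1: 58/116 = 0.5
  k = 2: (58 + 42)/116 = 100/116 = 0.8621
  k = 3: (58 + 42 + 16)/116 = 116/116 = 1

Summary (fraction, with percent):

explained: PC1 0.5 (50%), PC2 0.3621 (36.21%), PC3 0.1379 (13.79%);  cumulative: 0.5, 0.8621, 1


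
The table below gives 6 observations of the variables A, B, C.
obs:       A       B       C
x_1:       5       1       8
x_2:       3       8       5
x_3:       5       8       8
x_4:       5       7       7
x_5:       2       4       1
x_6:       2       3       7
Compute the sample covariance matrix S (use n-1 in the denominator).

Step 1 — column means:
  mean(A) = (5 + 3 + 5 + 5 + 2 + 2) / 6 = 22/6 = 3.6667
  mean(B) = (1 + 8 + 8 + 7 + 4 + 3) / 6 = 31/6 = 5.1667
  mean(C) = (8 + 5 + 8 + 7 + 1 + 7) / 6 = 36/6 = 6

Step 2 — sample covariance S[i,j] = (1/(n-1)) · Σ_k (x_{k,i} - mean_i) · (x_{k,j} - mean_j), with n-1 = 5.
  S[A,A] = ((1.3333)·(1.3333) + (-0.6667)·(-0.6667) + (1.3333)·(1.3333) + (1.3333)·(1.3333) + (-1.6667)·(-1.6667) + (-1.6667)·(-1.6667)) / 5 = 11.3333/5 = 2.2667
  S[A,B] = ((1.3333)·(-4.1667) + (-0.6667)·(2.8333) + (1.3333)·(2.8333) + (1.3333)·(1.8333) + (-1.6667)·(-1.1667) + (-1.6667)·(-2.1667)) / 5 = 4.3333/5 = 0.8667
  S[A,C] = ((1.3333)·(2) + (-0.6667)·(-1) + (1.3333)·(2) + (1.3333)·(1) + (-1.6667)·(-5) + (-1.6667)·(1)) / 5 = 14/5 = 2.8
  S[B,B] = ((-4.1667)·(-4.1667) + (2.8333)·(2.8333) + (2.8333)·(2.8333) + (1.8333)·(1.8333) + (-1.1667)·(-1.1667) + (-2.1667)·(-2.1667)) / 5 = 42.8333/5 = 8.5667
  S[B,C] = ((-4.1667)·(2) + (2.8333)·(-1) + (2.8333)·(2) + (1.8333)·(1) + (-1.1667)·(-5) + (-2.1667)·(1)) / 5 = 0/5 = 0
  S[C,C] = ((2)·(2) + (-1)·(-1) + (2)·(2) + (1)·(1) + (-5)·(-5) + (1)·(1)) / 5 = 36/5 = 7.2

S is symmetric (S[j,i] = S[i,j]). Assembling:

S = [[2.2667, 0.8667, 2.8],
 [0.8667, 8.5667, 0],
 [2.8, 0, 7.2]]


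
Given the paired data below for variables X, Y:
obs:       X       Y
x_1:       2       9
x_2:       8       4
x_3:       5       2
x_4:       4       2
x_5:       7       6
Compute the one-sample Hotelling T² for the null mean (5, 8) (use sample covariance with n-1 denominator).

Step 1 — sample mean vector:
  mean(X) = (2 + 8 + 5 + 4 + 7) / 5 = 26/5 = 5.2
  mean(Y) = (9 + 4 + 2 + 2 + 6) / 5 = 23/5 = 4.6
  x̄ = (5.2, 4.6),  deviation x̄ - mu_0 = (5.2, 4.6) - (5, 8) = (0.2, -3.4).

Step 2 — sample covariance matrix, S[i,j] = (1/(n-1)) · Σ_k (x_{k,i} - mean_i) · (x_{k,j} - mean_j), divisor n-1 = 4:
  S[X,X] = ((-3.2)·(-3.2) + (2.8)·(2.8) + (-0.2)·(-0.2) + (-1.2)·(-1.2) + (1.8)·(1.8)) / 4 = 22.8/4 = 5.7
  S[X,Y] = ((-3.2)·(4.4) + (2.8)·(-0.6) + (-0.2)·(-2.6) + (-1.2)·(-2.6) + (1.8)·(1.4)) / 4 = -9.6/4 = -2.4
  S[Y,Y] = ((4.4)·(4.4) + (-0.6)·(-0.6) + (-2.6)·(-2.6) + (-2.6)·(-2.6) + (1.4)·(1.4)) / 4 = 35.2/4 = 8.8
  S = [[5.7, -2.4],
 [-2.4, 8.8]].

Step 3 — invert S. det(S) = 5.7·8.8 - (-2.4)² = 44.4.
  S^{-1} = (1/det) · [[d, -b], [-b, a]] = [[0.1982, 0.0541],
 [0.0541, 0.1284]].

Step 4 — quadratic form (x̄ - mu_0)^T · S^{-1} · (x̄ - mu_0):
  S^{-1} · (x̄ - mu_0) = (-0.1441, -0.4257),
  (x̄ - mu_0)^T · [...] = (0.2)·(-0.1441) + (-3.4)·(-0.4257) = 1.4185.

Step 5 — scale by n: T² = 5 · 1.4185 = 7.0923.

T² ≈ 7.0923


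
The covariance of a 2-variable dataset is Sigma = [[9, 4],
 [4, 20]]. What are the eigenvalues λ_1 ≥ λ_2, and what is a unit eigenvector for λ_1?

Step 1 — characteristic polynomial of 2×2 Sigma:
  det(Sigma - λI) = λ² - trace · λ + det = 0.
  trace = 9 + 20 = 29, det = 9·20 - (4)² = 164.
Step 2 — discriminant:
  Δ = trace² - 4·det = 841 - 656 = 185.
Step 3 — eigenvalues:
  λ = (trace ± √Δ)/2 = (29 ± 13.6015)/2,
  λ_1 = 21.3007,  λ_2 = 7.6993.

Step 4 — unit eigenvector for λ_1: solve (Sigma - λ_1 I)v = 0. First row:
  (9 - 21.3007)·v_x + (4)·v_y = 0, i.e. (-12.3007)·v_x + (4)·v_y = 0,
  so v ∝ (b, λ_1 - a) = (4, 12.3007) = u.
  ||u|| = √((4)² + (12.3007)²) = √(167.3081) ≈ 12.9348,
  v_1 = u/||u|| ≈ (0.3092, 0.951) (||v_1|| = 1).

λ_1 = 21.3007,  λ_2 = 7.6993;  v_1 ≈ (0.3092, 0.951)


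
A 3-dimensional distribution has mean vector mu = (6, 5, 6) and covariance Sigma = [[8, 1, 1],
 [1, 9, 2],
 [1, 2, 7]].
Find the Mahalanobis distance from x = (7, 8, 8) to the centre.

Step 1 — centre the observation: (x - mu) = (1, 3, 2).

Step 2 — invert Sigma (cofactor / det for 3×3, or solve directly):
  Sigma^{-1} = [[0.1283, -0.0109, -0.0152],
 [-0.0109, 0.1196, -0.0326],
 [-0.0152, -0.0326, 0.1543]].

Step 3 — form the quadratic (x - mu)^T · Sigma^{-1} · (x - mu):
  Sigma^{-1} · (x - mu) = (0.0652, 0.2826, 0.1957).
  (x - mu)^T · [Sigma^{-1} · (x - mu)] = (1)·(0.0652) + (3)·(0.2826) + (2)·(0.1957) = 1.3043.

Step 4 — take square root: d = √(1.3043) ≈ 1.1421.

d(x, mu) = √(1.3043) ≈ 1.1421


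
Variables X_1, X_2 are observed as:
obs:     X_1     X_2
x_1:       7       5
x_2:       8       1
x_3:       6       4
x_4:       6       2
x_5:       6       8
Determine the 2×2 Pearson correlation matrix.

Step 1 — column means:
  mean(X_1) = (7 + 8 + 6 + 6 + 6) / 5 = 33/5 = 6.6
  mean(X_2) = (5 + 1 + 4 + 2 + 8) / 5 = 20/5 = 4

Step 2 — sample variances and covariances s[i,j] = (1/(n-1)) · Σ_k (x_{k,i} - mean_i) · (x_{k,j} - mean_j), with n-1 = 4:
  s[X_1,X_1] = ((0.4)·(0.4) + (1.4)·(1.4) + (-0.6)·(-0.6) + (-0.6)·(-0.6) + (-0.6)·(-0.6)) / 4 = 3.2/4 = 0.8
  s[X_1,X_2] = ((0.4)·(1) + (1.4)·(-3) + (-0.6)·(0) + (-0.6)·(-2) + (-0.6)·(4)) / 4 = -5/4 = -1.25
  s[X_2,X_2] = ((1)·(1) + (-3)·(-3) + (0)·(0) + (-2)·(-2) + (4)·(4)) / 4 = 30/4 = 7.5
  Sample standard deviations s_i = √(s[i,i]):
  s(X_1) = √(0.8) = 0.8944
  s(X_2) = √(7.5) = 2.7386

Step 3 — r_{ij} = s_{ij} / (s_i · s_j):
  r[X_1,X_1] = 1 (diagonal).
  r[X_1,X_2] = -1.25 / (0.8944 · 2.7386) = -1.25 / 2.4495 = -0.5103
  r[X_2,X_2] = 1 (diagonal).

R is symmetric with unit diagonal. Assembling:

R = [[1, -0.5103],
 [-0.5103, 1]]


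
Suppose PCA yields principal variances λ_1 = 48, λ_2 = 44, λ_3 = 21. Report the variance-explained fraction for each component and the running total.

Step 1 — total variance = trace(Sigma) = Σ λ_i = 48 + 44 + 21 = 113.

Step 2 — fraction explained by component i = λ_i / Σ λ:
  PC1: 48/113 = 0.4248
  PC2: 44/113 = 0.3894
  PC3: 21/113 = 0.1858

Step 3 — cumulative fraction after k components = (λ_1 + ... + λ_k) / Σ λ:
  k = 1: 48/113 = 0.4248
  k = 2: (48 + 44)/113 = 92/113 = 0.8142
  k = 3: (48 + 44 + 21)/113 = 113/113 = 1

Summary (fraction, with percent):

explained: PC1 0.4248 (42.48%), PC2 0.3894 (38.94%), PC3 0.1858 (18.58%);  cumulative: 0.4248, 0.8142, 1


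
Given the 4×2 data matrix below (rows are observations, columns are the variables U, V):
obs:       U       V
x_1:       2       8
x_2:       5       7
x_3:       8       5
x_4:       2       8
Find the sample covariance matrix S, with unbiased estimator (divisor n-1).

Step 1 — column means:
  mean(U) = (2 + 5 + 8 + 2) / 4 = 17/4 = 4.25
  mean(V) = (8 + 7 + 5 + 8) / 4 = 28/4 = 7

Step 2 — sample covariance S[i,j] = (1/(n-1)) · Σ_k (x_{k,i} - mean_i) · (x_{k,j} - mean_j), with n-1 = 3.
  S[U,U] = ((-2.25)·(-2.25) + (0.75)·(0.75) + (3.75)·(3.75) + (-2.25)·(-2.25)) / 3 = 24.75/3 = 8.25
  S[U,V] = ((-2.25)·(1) + (0.75)·(0) + (3.75)·(-2) + (-2.25)·(1)) / 3 = -12/3 = -4
  S[V,V] = ((1)·(1) + (0)·(0) + (-2)·(-2) + (1)·(1)) / 3 = 6/3 = 2

S is symmetric (S[j,i] = S[i,j]). Assembling:

S = [[8.25, -4],
 [-4, 2]]


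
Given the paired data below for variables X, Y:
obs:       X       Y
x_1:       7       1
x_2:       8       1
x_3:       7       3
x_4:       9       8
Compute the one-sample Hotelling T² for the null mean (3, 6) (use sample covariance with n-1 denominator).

Step 1 — sample mean vector:
  mean(X) = (7 + 8 + 7 + 9) / 4 = 31/4 = 7.75
  mean(Y) = (1 + 1 + 3 + 8) / 4 = 13/4 = 3.25
  x̄ = (7.75, 3.25),  deviation x̄ - mu_0 = (7.75, 3.25) - (3, 6) = (4.75, -2.75).

Step 2 — sample covariance matrix, S[i,j] = (1/(n-1)) · Σ_k (x_{k,i} - mean_i) · (x_{k,j} - mean_j), divisor n-1 = 3:
  S[X,X] = ((-0.75)·(-0.75) + (0.25)·(0.25) + (-0.75)·(-0.75) + (1.25)·(1.25)) / 3 = 2.75/3 = 0.9167
  S[X,Y] = ((-0.75)·(-2.25) + (0.25)·(-2.25) + (-0.75)·(-0.25) + (1.25)·(4.75)) / 3 = 7.25/3 = 2.4167
  S[Y,Y] = ((-2.25)·(-2.25) + (-2.25)·(-2.25) + (-0.25)·(-0.25) + (4.75)·(4.75)) / 3 = 32.75/3 = 10.9167
  S = [[0.9167, 2.4167],
 [2.4167, 10.9167]].

Step 3 — invert S. det(S) = 0.9167·10.9167 - (2.4167)² = 4.1667.
  S^{-1} = (1/det) · [[d, -b], [-b, a]] = [[2.62, -0.58],
 [-0.58, 0.22]].

Step 4 — quadratic form (x̄ - mu_0)^T · S^{-1} · (x̄ - mu_0):
  S^{-1} · (x̄ - mu_0) = (14.04, -3.36),
  (x̄ - mu_0)^T · [...] = (4.75)·(14.04) + (-2.75)·(-3.36) = 75.93.

Step 5 — scale by n: T² = 4 · 75.93 = 303.72.

T² ≈ 303.72


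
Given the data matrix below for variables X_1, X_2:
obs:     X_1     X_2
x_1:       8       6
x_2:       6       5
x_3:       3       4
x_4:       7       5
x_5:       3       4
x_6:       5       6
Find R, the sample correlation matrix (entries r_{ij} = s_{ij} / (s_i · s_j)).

Step 1 — column means:
  mean(X_1) = (8 + 6 + 3 + 7 + 3 + 5) / 6 = 32/6 = 5.3333
  mean(X_2) = (6 + 5 + 4 + 5 + 4 + 6) / 6 = 30/6 = 5

Step 2 — sample variances and covariances s[i,j] = (1/(n-1)) · Σ_k (x_{k,i} - mean_i) · (x_{k,j} - mean_j), with n-1 = 5:
  s[X_1,X_1] = ((2.6667)·(2.6667) + (0.6667)·(0.6667) + (-2.3333)·(-2.3333) + (1.6667)·(1.6667) + (-2.3333)·(-2.3333) + (-0.3333)·(-0.3333)) / 5 = 21.3333/5 = 4.2667
  s[X_1,X_2] = ((2.6667)·(1) + (0.6667)·(0) + (-2.3333)·(-1) + (1.6667)·(0) + (-2.3333)·(-1) + (-0.3333)·(1)) / 5 = 7/5 = 1.4
  s[X_2,X_2] = ((1)·(1) + (0)·(0) + (-1)·(-1) + (0)·(0) + (-1)·(-1) + (1)·(1)) / 5 = 4/5 = 0.8
  Sample standard deviations s_i = √(s[i,i]):
  s(X_1) = √(4.2667) = 2.0656
  s(X_2) = √(0.8) = 0.8944

Step 3 — r_{ij} = s_{ij} / (s_i · s_j):
  r[X_1,X_1] = 1 (diagonal).
  r[X_1,X_2] = 1.4 / (2.0656 · 0.8944) = 1.4 / 1.8475 = 0.7578
  r[X_2,X_2] = 1 (diagonal).

R is symmetric with unit diagonal. Assembling:

R = [[1, 0.7578],
 [0.7578, 1]]


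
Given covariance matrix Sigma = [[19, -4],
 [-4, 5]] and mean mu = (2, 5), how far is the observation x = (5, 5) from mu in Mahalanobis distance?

Step 1 — centre the observation: (x - mu) = (3, 0).

Step 2 — invert Sigma. det(Sigma) = 19·5 - (-4)² = 79.
  Sigma^{-1} = (1/det) · [[d, -b], [-b, a]] = [[0.0633, 0.0506],
 [0.0506, 0.2405]].

Step 3 — form the quadratic (x - mu)^T · Sigma^{-1} · (x - mu):
  Sigma^{-1} · (x - mu) = (0.1899, 0.1519).
  (x - mu)^T · [Sigma^{-1} · (x - mu)] = (3)·(0.1899) + (0)·(0.1519) = 0.5696.

Step 4 — take square root: d = √(0.5696) ≈ 0.7547.

d(x, mu) = √(0.5696) ≈ 0.7547


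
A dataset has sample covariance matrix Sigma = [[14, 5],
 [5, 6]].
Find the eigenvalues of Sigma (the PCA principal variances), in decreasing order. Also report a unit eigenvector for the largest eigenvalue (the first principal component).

Step 1 — characteristic polynomial of 2×2 Sigma:
  det(Sigma - λI) = λ² - trace · λ + det = 0.
  trace = 14 + 6 = 20, det = 14·6 - (5)² = 59.
Step 2 — discriminant:
  Δ = trace² - 4·det = 400 - 236 = 164.
Step 3 — eigenvalues:
  λ = (trace ± √Δ)/2 = (20 ± 12.8062)/2,
  λ_1 = 16.4031,  λ_2 = 3.5969.

Step 4 — unit eigenvector for λ_1: solve (Sigma - λ_1 I)v = 0. First row:
  (14 - 16.4031)·v_x + (5)·v_y = 0, i.e. (-2.4031)·v_x + (5)·v_y = 0,
  so v ∝ (b, λ_1 - a) = (5, 2.4031) = u.
  ||u|| = √((5)² + (2.4031)²) = √(30.775) ≈ 5.5475,
  v_1 = u/||u|| ≈ (0.9013, 0.4332) (||v_1|| = 1).

λ_1 = 16.4031,  λ_2 = 3.5969;  v_1 ≈ (0.9013, 0.4332)


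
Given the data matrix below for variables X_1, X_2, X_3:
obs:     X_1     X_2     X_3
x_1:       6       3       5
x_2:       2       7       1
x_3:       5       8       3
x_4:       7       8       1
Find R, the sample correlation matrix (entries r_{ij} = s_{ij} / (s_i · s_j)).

Step 1 — column means:
  mean(X_1) = (6 + 2 + 5 + 7) / 4 = 20/4 = 5
  mean(X_2) = (3 + 7 + 8 + 8) / 4 = 26/4 = 6.5
  mean(X_3) = (5 + 1 + 3 + 1) / 4 = 10/4 = 2.5

Step 2 — sample variances and covariances s[i,j] = (1/(n-1)) · Σ_k (x_{k,i} - mean_i) · (x_{k,j} - mean_j), with n-1 = 3:
  s[X_1,X_1] = ((1)·(1) + (-3)·(-3) + (0)·(0) + (2)·(2)) / 3 = 14/3 = 4.6667
  s[X_1,X_2] = ((1)·(-3.5) + (-3)·(0.5) + (0)·(1.5) + (2)·(1.5)) / 3 = -2/3 = -0.6667
  s[X_1,X_3] = ((1)·(2.5) + (-3)·(-1.5) + (0)·(0.5) + (2)·(-1.5)) / 3 = 4/3 = 1.3333
  s[X_2,X_2] = ((-3.5)·(-3.5) + (0.5)·(0.5) + (1.5)·(1.5) + (1.5)·(1.5)) / 3 = 17/3 = 5.6667
  s[X_2,X_3] = ((-3.5)·(2.5) + (0.5)·(-1.5) + (1.5)·(0.5) + (1.5)·(-1.5)) / 3 = -11/3 = -3.6667
  s[X_3,X_3] = ((2.5)·(2.5) + (-1.5)·(-1.5) + (0.5)·(0.5) + (-1.5)·(-1.5)) / 3 = 11/3 = 3.6667
  Sample standard deviations s_i = √(s[i,i]):
  s(X_1) = √(4.6667) = 2.1602
  s(X_2) = √(5.6667) = 2.3805
  s(X_3) = √(3.6667) = 1.9149

Step 3 — r_{ij} = s_{ij} / (s_i · s_j):
  r[X_1,X_1] = 1 (diagonal).
  r[X_1,X_2] = -0.6667 / (2.1602 · 2.3805) = -0.6667 / 5.1424 = -0.1296
  r[X_1,X_3] = 1.3333 / (2.1602 · 1.9149) = 1.3333 / 4.1366 = 0.3223
  r[X_2,X_2] = 1 (diagonal).
  r[X_2,X_3] = -3.6667 / (2.3805 · 1.9149) = -3.6667 / 4.5583 = -0.8044
  r[X_3,X_3] = 1 (diagonal).

R is symmetric with unit diagonal. Assembling:

R = [[1, -0.1296, 0.3223],
 [-0.1296, 1, -0.8044],
 [0.3223, -0.8044, 1]]


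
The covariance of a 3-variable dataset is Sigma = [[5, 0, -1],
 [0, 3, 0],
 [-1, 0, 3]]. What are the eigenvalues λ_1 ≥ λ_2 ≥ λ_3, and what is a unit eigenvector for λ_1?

Step 1 — characteristic polynomial p(λ) = det(λI - Sigma) = λ³ - tr·λ² + c_1·λ - det, where tr = trace, c_1 = sum of the principal 2×2 minors, det = det(Sigma):
  tr = 5 + 3 + 3 = 11,
  c_1 = (5·3 - (0)²) + (5·3 - (-1)²) + (3·3 - (0)²) = 15 + 14 + 9 = 38,
  det = 5·(3·3 - (0)²) - (0)·((0)·3 - (0)·(-1)) + (-1)·((0)·(0) - 3·(-1)) = 5·(9) - (0)·(0) + (-1)·(3) = 42.
  So p(λ) = λ³ - 11λ² + 38λ - 42.
Step 2 — look for an integer root (rational root theorem: any rational root is an integer divisor of 42). Testing λ = 3:
  p(3) = 27 - 99 + 114 - 42 = 0  ✓
  Dividing out (λ - 3): p(λ) = (λ - 3)(λ² - 8λ + 14).
Step 3 — remaining eigenvalues from the quadratic λ² - 8λ + 14 = 0:
  Δ = 8² - 4·14 = 64 - 56 = 8,  λ = (8 ± √8)/2 = (8 ± 2.8284)/2 ≈ 5.4142 or 2.5858.
  Sorted: λ_1 = 5.4142,  λ_2 = 3,  λ_3 = 2.5858  (check: sum = 11 = tr ✓).

Step 4 — unit eigenvector for λ_1 ≈ 5.4142: v spans the null space of (Sigma - λ_1 I), whose rows are
  r_1 = (-0.4142, 0, -1),  r_2 = (0, -2.4142, 0),  r_3 = (-1, 0, -2.4142).
  v is orthogonal to every row, so take v ∝ r_1 × r_2 = ((0)·(0) - (-1)·(-2.4142), (-1)·(0) - (-0.4142)·(0), (-0.4142)·(-2.4142) - (0)·(0)) ≈ (-2.4142, 0, 1).
  Rescale (multiply by -1 so the first nonzero entry is positive): u = (2.4142, 0, -1).
  ||u|| = √((2.4142)² + (0)² + (-1)²) = √(6.8284) ≈ 2.6131,  v_1 = u/||u|| ≈ (0.9239, 0, -0.3827) (||v_1|| = 1).

λ_1 = 5.4142,  λ_2 = 3,  λ_3 = 2.5858;  v_1 ≈ (0.9239, 0, -0.3827)


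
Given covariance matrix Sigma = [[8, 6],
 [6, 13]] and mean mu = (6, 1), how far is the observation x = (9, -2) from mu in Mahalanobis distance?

Step 1 — centre the observation: (x - mu) = (3, -3).

Step 2 — invert Sigma. det(Sigma) = 8·13 - (6)² = 68.
  Sigma^{-1} = (1/det) · [[d, -b], [-b, a]] = [[0.1912, -0.0882],
 [-0.0882, 0.1176]].

Step 3 — form the quadratic (x - mu)^T · Sigma^{-1} · (x - mu):
  Sigma^{-1} · (x - mu) = (0.8382, -0.6176).
  (x - mu)^T · [Sigma^{-1} · (x - mu)] = (3)·(0.8382) + (-3)·(-0.6176) = 4.3676.

Step 4 — take square root: d = √(4.3676) ≈ 2.0899.

d(x, mu) = √(4.3676) ≈ 2.0899


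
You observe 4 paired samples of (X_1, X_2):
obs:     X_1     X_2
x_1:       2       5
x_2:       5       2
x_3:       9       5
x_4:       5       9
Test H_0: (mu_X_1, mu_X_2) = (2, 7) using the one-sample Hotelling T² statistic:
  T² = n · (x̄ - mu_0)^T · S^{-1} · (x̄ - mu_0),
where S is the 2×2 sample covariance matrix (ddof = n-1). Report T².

Step 1 — sample mean vector:
  mean(X_1) = (2 + 5 + 9 + 5) / 4 = 21/4 = 5.25
  mean(X_2) = (5 + 2 + 5 + 9) / 4 = 21/4 = 5.25
  x̄ = (5.25, 5.25),  deviation x̄ - mu_0 = (5.25, 5.25) - (2, 7) = (3.25, -1.75).

Step 2 — sample covariance matrix, S[i,j] = (1/(n-1)) · Σ_k (x_{k,i} - mean_i) · (x_{k,j} - mean_j), divisor n-1 = 3:
  S[X_1,X_1] = ((-3.25)·(-3.25) + (-0.25)·(-0.25) + (3.75)·(3.75) + (-0.25)·(-0.25)) / 3 = 24.75/3 = 8.25
  S[X_1,X_2] = ((-3.25)·(-0.25) + (-0.25)·(-3.25) + (3.75)·(-0.25) + (-0.25)·(3.75)) / 3 = -0.25/3 = -0.0833
  S[X_2,X_2] = ((-0.25)·(-0.25) + (-3.25)·(-3.25) + (-0.25)·(-0.25) + (3.75)·(3.75)) / 3 = 24.75/3 = 8.25
  S = [[8.25, -0.0833],
 [-0.0833, 8.25]].

Step 3 — invert S. det(S) = 8.25·8.25 - (-0.0833)² = 68.0556.
  S^{-1} = (1/det) · [[d, -b], [-b, a]] = [[0.1212, 0.0012],
 [0.0012, 0.1212]].

Step 4 — quadratic form (x̄ - mu_0)^T · S^{-1} · (x̄ - mu_0):
  S^{-1} · (x̄ - mu_0) = (0.3918, -0.2082),
  (x̄ - mu_0)^T · [...] = (3.25)·(0.3918) + (-1.75)·(-0.2082) = 1.6378.

Step 5 — scale by n: T² = 4 · 1.6378 = 6.551.

T² ≈ 6.551


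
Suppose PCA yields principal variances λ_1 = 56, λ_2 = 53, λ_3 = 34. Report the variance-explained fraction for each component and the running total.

Step 1 — total variance = trace(Sigma) = Σ λ_i = 56 + 53 + 34 = 143.

Step 2 — fraction explained by component i = λ_i / Σ λ:
  PC1: 56/143 = 0.3916
  PC2: 53/143 = 0.3706
  PC3: 34/143 = 0.2378

Step 3 — cumulative fraction after k components = (λ_1 + ... + λ_k) / Σ λ:
  k = 1: 56/143 = 0.3916
  k = 2: (56 + 53)/143 = 109/143 = 0.7622
  k = 3: (56 + 53 + 34)/143 = 143/143 = 1

Summary (fraction, with percent):

explained: PC1 0.3916 (39.16%), PC2 0.3706 (37.06%), PC3 0.2378 (23.78%);  cumulative: 0.3916, 0.7622, 1


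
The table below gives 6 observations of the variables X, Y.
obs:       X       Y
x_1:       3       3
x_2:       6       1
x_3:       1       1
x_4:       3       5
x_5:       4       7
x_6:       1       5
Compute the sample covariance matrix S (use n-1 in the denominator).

Step 1 — column means:
  mean(X) = (3 + 6 + 1 + 3 + 4 + 1) / 6 = 18/6 = 3
  mean(Y) = (3 + 1 + 1 + 5 + 7 + 5) / 6 = 22/6 = 3.6667

Step 2 — sample covariance S[i,j] = (1/(n-1)) · Σ_k (x_{k,i} - mean_i) · (x_{k,j} - mean_j), with n-1 = 5.
  S[X,X] = ((0)·(0) + (3)·(3) + (-2)·(-2) + (0)·(0) + (1)·(1) + (-2)·(-2)) / 5 = 18/5 = 3.6
  S[X,Y] = ((0)·(-0.6667) + (3)·(-2.6667) + (-2)·(-2.6667) + (0)·(1.3333) + (1)·(3.3333) + (-2)·(1.3333)) / 5 = -2/5 = -0.4
  S[Y,Y] = ((-0.6667)·(-0.6667) + (-2.6667)·(-2.6667) + (-2.6667)·(-2.6667) + (1.3333)·(1.3333) + (3.3333)·(3.3333) + (1.3333)·(1.3333)) / 5 = 29.3333/5 = 5.8667

S is symmetric (S[j,i] = S[i,j]). Assembling:

S = [[3.6, -0.4],
 [-0.4, 5.8667]]


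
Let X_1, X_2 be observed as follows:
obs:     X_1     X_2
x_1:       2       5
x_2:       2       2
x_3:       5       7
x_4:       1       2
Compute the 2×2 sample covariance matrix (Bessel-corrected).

Step 1 — column means:
  mean(X_1) = (2 + 2 + 5 + 1) / 4 = 10/4 = 2.5
  mean(X_2) = (5 + 2 + 7 + 2) / 4 = 16/4 = 4

Step 2 — sample covariance S[i,j] = (1/(n-1)) · Σ_k (x_{k,i} - mean_i) · (x_{k,j} - mean_j), with n-1 = 3.
  S[X_1,X_1] = ((-0.5)·(-0.5) + (-0.5)·(-0.5) + (2.5)·(2.5) + (-1.5)·(-1.5)) / 3 = 9/3 = 3
  S[X_1,X_2] = ((-0.5)·(1) + (-0.5)·(-2) + (2.5)·(3) + (-1.5)·(-2)) / 3 = 11/3 = 3.6667
  S[X_2,X_2] = ((1)·(1) + (-2)·(-2) + (3)·(3) + (-2)·(-2)) / 3 = 18/3 = 6

S is symmetric (S[j,i] = S[i,j]). Assembling:

S = [[3, 3.6667],
 [3.6667, 6]]


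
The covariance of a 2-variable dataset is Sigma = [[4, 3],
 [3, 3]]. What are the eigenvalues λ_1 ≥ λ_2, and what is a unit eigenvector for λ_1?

Step 1 — characteristic polynomial of 2×2 Sigma:
  det(Sigma - λI) = λ² - trace · λ + det = 0.
  trace = 4 + 3 = 7, det = 4·3 - (3)² = 3.
Step 2 — discriminant:
  Δ = trace² - 4·det = 49 - 12 = 37.
Step 3 — eigenvalues:
  λ = (trace ± √Δ)/2 = (7 ± 6.0828)/2,
  λ_1 = 6.5414,  λ_2 = 0.4586.

Step 4 — unit eigenvector for λ_1: solve (Sigma - λ_1 I)v = 0. First row:
  (4 - 6.5414)·v_x + (3)·v_y = 0, i.e. (-2.5414)·v_x + (3)·v_y = 0,
  so v ∝ (b, λ_1 - a) = (3, 2.5414) = u.
  ||u|| = √((3)² + (2.5414)²) = √(15.4586) ≈ 3.9317,
  v_1 = u/||u|| ≈ (0.763, 0.6464) (||v_1|| = 1).

λ_1 = 6.5414,  λ_2 = 0.4586;  v_1 ≈ (0.763, 0.6464)


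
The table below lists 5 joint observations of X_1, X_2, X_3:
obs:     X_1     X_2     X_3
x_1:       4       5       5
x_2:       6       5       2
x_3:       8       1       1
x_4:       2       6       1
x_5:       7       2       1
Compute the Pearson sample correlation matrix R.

Step 1 — column means:
  mean(X_1) = (4 + 6 + 8 + 2 + 7) / 5 = 27/5 = 5.4
  mean(X_2) = (5 + 5 + 1 + 6 + 2) / 5 = 19/5 = 3.8
  mean(X_3) = (5 + 2 + 1 + 1 + 1) / 5 = 10/5 = 2

Step 2 — sample variances and covariances s[i,j] = (1/(n-1)) · Σ_k (x_{k,i} - mean_i) · (x_{k,j} - mean_j), with n-1 = 4:
  s[X_1,X_1] = ((-1.4)·(-1.4) + (0.6)·(0.6) + (2.6)·(2.6) + (-3.4)·(-3.4) + (1.6)·(1.6)) / 4 = 23.2/4 = 5.8
  s[X_1,X_2] = ((-1.4)·(1.2) + (0.6)·(1.2) + (2.6)·(-2.8) + (-3.4)·(2.2) + (1.6)·(-1.8)) / 4 = -18.6/4 = -4.65
  s[X_1,X_3] = ((-1.4)·(3) + (0.6)·(0) + (2.6)·(-1) + (-3.4)·(-1) + (1.6)·(-1)) / 4 = -5/4 = -1.25
  s[X_2,X_2] = ((1.2)·(1.2) + (1.2)·(1.2) + (-2.8)·(-2.8) + (2.2)·(2.2) + (-1.8)·(-1.8)) / 4 = 18.8/4 = 4.7
  s[X_2,X_3] = ((1.2)·(3) + (1.2)·(0) + (-2.8)·(-1) + (2.2)·(-1) + (-1.8)·(-1)) / 4 = 6/4 = 1.5
  s[X_3,X_3] = ((3)·(3) + (0)·(0) + (-1)·(-1) + (-1)·(-1) + (-1)·(-1)) / 4 = 12/4 = 3
  Sample standard deviations s_i = √(s[i,i]):
  s(X_1) = √(5.8) = 2.4083
  s(X_2) = √(4.7) = 2.1679
  s(X_3) = √(3) = 1.7321

Step 3 — r_{ij} = s_{ij} / (s_i · s_j):
  r[X_1,X_1] = 1 (diagonal).
  r[X_1,X_2] = -4.65 / (2.4083 · 2.1679) = -4.65 / 5.2211 = -0.8906
  r[X_1,X_3] = -1.25 / (2.4083 · 1.7321) = -1.25 / 4.1713 = -0.2997
  r[X_2,X_2] = 1 (diagonal).
  r[X_2,X_3] = 1.5 / (2.1679 · 1.7321) = 1.5 / 3.755 = 0.3995
  r[X_3,X_3] = 1 (diagonal).

R is symmetric with unit diagonal. Assembling:

R = [[1, -0.8906, -0.2997],
 [-0.8906, 1, 0.3995],
 [-0.2997, 0.3995, 1]]


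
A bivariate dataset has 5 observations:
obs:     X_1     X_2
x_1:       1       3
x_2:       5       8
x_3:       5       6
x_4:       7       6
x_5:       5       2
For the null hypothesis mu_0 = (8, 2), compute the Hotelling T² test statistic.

Step 1 — sample mean vector:
  mean(X_1) = (1 + 5 + 5 + 7 + 5) / 5 = 23/5 = 4.6
  mean(X_2) = (3 + 8 + 6 + 6 + 2) / 5 = 25/5 = 5
  x̄ = (4.6, 5),  deviation x̄ - mu_0 = (4.6, 5) - (8, 2) = (-3.4, 3).

Step 2 — sample covariance matrix, S[i,j] = (1/(n-1)) · Σ_k (x_{k,i} - mean_i) · (x_{k,j} - mean_j), divisor n-1 = 4:
  S[X_1,X_1] = ((-3.6)·(-3.6) + (0.4)·(0.4) + (0.4)·(0.4) + (2.4)·(2.4) + (0.4)·(0.4)) / 4 = 19.2/4 = 4.8
  S[X_1,X_2] = ((-3.6)·(-2) + (0.4)·(3) + (0.4)·(1) + (2.4)·(1) + (0.4)·(-3)) / 4 = 10/4 = 2.5
  S[X_2,X_2] = ((-2)·(-2) + (3)·(3) + (1)·(1) + (1)·(1) + (-3)·(-3)) / 4 = 24/4 = 6
  S = [[4.8, 2.5],
 [2.5, 6]].

Step 3 — invert S. det(S) = 4.8·6 - (2.5)² = 22.55.
  S^{-1} = (1/det) · [[d, -b], [-b, a]] = [[0.2661, -0.1109],
 [-0.1109, 0.2129]].

Step 4 — quadratic form (x̄ - mu_0)^T · S^{-1} · (x̄ - mu_0):
  S^{-1} · (x̄ - mu_0) = (-1.2373, 1.0155),
  (x̄ - mu_0)^T · [...] = (-3.4)·(-1.2373) + (3)·(1.0155) = 7.2532.

Step 5 — scale by n: T² = 5 · 7.2532 = 36.2661.

T² ≈ 36.2661


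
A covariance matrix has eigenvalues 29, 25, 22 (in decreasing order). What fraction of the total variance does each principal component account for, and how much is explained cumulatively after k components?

Step 1 — total variance = trace(Sigma) = Σ λ_i = 29 + 25 + 22 = 76.

Step 2 — fraction explained by component i = λ_i / Σ λ:
  PC1: 29/76 = 0.3816
  PC2: 25/76 = 0.3289
  PC3: 22/76 = 0.2895

Step 3 — cumulative fraction after k components = (λ_1 + ... + λ_k) / Σ λ:
  k = 1: 29/76 = 0.3816
  k = 2: (29 + 25)/76 = 54/76 = 0.7105
  k = 3: (29 + 25 + 22)/76 = 76/76 = 1

Summary (fraction, with percent):

explained: PC1 0.3816 (38.16%), PC2 0.3289 (32.89%), PC3 0.2895 (28.95%);  cumulative: 0.3816, 0.7105, 1


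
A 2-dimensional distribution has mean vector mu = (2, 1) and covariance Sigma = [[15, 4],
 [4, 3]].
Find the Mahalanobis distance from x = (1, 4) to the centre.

Step 1 — centre the observation: (x - mu) = (-1, 3).

Step 2 — invert Sigma. det(Sigma) = 15·3 - (4)² = 29.
  Sigma^{-1} = (1/det) · [[d, -b], [-b, a]] = [[0.1034, -0.1379],
 [-0.1379, 0.5172]].

Step 3 — form the quadratic (x - mu)^T · Sigma^{-1} · (x - mu):
  Sigma^{-1} · (x - mu) = (-0.5172, 1.6897).
  (x - mu)^T · [Sigma^{-1} · (x - mu)] = (-1)·(-0.5172) + (3)·(1.6897) = 5.5862.

Step 4 — take square root: d = √(5.5862) ≈ 2.3635.

d(x, mu) = √(5.5862) ≈ 2.3635


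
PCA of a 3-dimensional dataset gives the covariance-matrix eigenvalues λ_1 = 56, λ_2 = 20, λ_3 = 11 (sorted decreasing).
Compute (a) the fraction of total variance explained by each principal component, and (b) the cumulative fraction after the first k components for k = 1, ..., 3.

Step 1 — total variance = trace(Sigma) = Σ λ_i = 56 + 20 + 11 = 87.

Step 2 — fraction explained by component i = λ_i / Σ λ:
  PC1: 56/87 = 0.6437
  PC2: 20/87 = 0.2299
  PC3: 11/87 = 0.1264

Step 3 — cumulative fraction after k components = (λ_1 + ... + λ_k) / Σ λ:
  k = 1: 56/87 = 0.6437
  k = 2: (56 + 20)/87 = 76/87 = 0.8736
  k = 3: (56 + 20 + 11)/87 = 87/87 = 1

Summary (fraction, with percent):

explained: PC1 0.6437 (64.37%), PC2 0.2299 (22.99%), PC3 0.1264 (12.64%);  cumulative: 0.6437, 0.8736, 1


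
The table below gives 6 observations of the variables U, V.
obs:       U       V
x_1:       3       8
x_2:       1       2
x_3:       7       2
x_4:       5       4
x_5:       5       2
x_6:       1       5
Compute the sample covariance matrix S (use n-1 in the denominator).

Step 1 — column means:
  mean(U) = (3 + 1 + 7 + 5 + 5 + 1) / 6 = 22/6 = 3.6667
  mean(V) = (8 + 2 + 2 + 4 + 2 + 5) / 6 = 23/6 = 3.8333

Step 2 — sample covariance S[i,j] = (1/(n-1)) · Σ_k (x_{k,i} - mean_i) · (x_{k,j} - mean_j), with n-1 = 5.
  S[U,U] = ((-0.6667)·(-0.6667) + (-2.6667)·(-2.6667) + (3.3333)·(3.3333) + (1.3333)·(1.3333) + (1.3333)·(1.3333) + (-2.6667)·(-2.6667)) / 5 = 29.3333/5 = 5.8667
  S[U,V] = ((-0.6667)·(4.1667) + (-2.6667)·(-1.8333) + (3.3333)·(-1.8333) + (1.3333)·(0.1667) + (1.3333)·(-1.8333) + (-2.6667)·(1.1667)) / 5 = -9.3333/5 = -1.8667
  S[V,V] = ((4.1667)·(4.1667) + (-1.8333)·(-1.8333) + (-1.8333)·(-1.8333) + (0.1667)·(0.1667) + (-1.8333)·(-1.8333) + (1.1667)·(1.1667)) / 5 = 28.8333/5 = 5.7667

S is symmetric (S[j,i] = S[i,j]). Assembling:

S = [[5.8667, -1.8667],
 [-1.8667, 5.7667]]


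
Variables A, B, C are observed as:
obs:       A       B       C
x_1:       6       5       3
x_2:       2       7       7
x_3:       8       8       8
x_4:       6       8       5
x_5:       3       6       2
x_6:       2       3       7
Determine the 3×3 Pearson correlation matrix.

Step 1 — column means:
  mean(A) = (6 + 2 + 8 + 6 + 3 + 2) / 6 = 27/6 = 4.5
  mean(B) = (5 + 7 + 8 + 8 + 6 + 3) / 6 = 37/6 = 6.1667
  mean(C) = (3 + 7 + 8 + 5 + 2 + 7) / 6 = 32/6 = 5.3333

Step 2 — sample variances and covariances s[i,j] = (1/(n-1)) · Σ_k (x_{k,i} - mean_i) · (x_{k,j} - mean_j), with n-1 = 5:
  s[A,A] = ((1.5)·(1.5) + (-2.5)·(-2.5) + (3.5)·(3.5) + (1.5)·(1.5) + (-1.5)·(-1.5) + (-2.5)·(-2.5)) / 5 = 31.5/5 = 6.3
  s[A,B] = ((1.5)·(-1.1667) + (-2.5)·(0.8333) + (3.5)·(1.8333) + (1.5)·(1.8333) + (-1.5)·(-0.1667) + (-2.5)·(-3.1667)) / 5 = 13.5/5 = 2.7
  s[A,C] = ((1.5)·(-2.3333) + (-2.5)·(1.6667) + (3.5)·(2.6667) + (1.5)·(-0.3333) + (-1.5)·(-3.3333) + (-2.5)·(1.6667)) / 5 = 2/5 = 0.4
  s[B,B] = ((-1.1667)·(-1.1667) + (0.8333)·(0.8333) + (1.8333)·(1.8333) + (1.8333)·(1.8333) + (-0.1667)·(-0.1667) + (-3.1667)·(-3.1667)) / 5 = 18.8333/5 = 3.7667
  s[B,C] = ((-1.1667)·(-2.3333) + (0.8333)·(1.6667) + (1.8333)·(2.6667) + (1.8333)·(-0.3333) + (-0.1667)·(-3.3333) + (-3.1667)·(1.6667)) / 5 = 3.6667/5 = 0.7333
  s[C,C] = ((-2.3333)·(-2.3333) + (1.6667)·(1.6667) + (2.6667)·(2.6667) + (-0.3333)·(-0.3333) + (-3.3333)·(-3.3333) + (1.6667)·(1.6667)) / 5 = 29.3333/5 = 5.8667
  Sample standard deviations s_i = √(s[i,i]):
  s(A) = √(6.3) = 2.51
  s(B) = √(3.7667) = 1.9408
  s(C) = √(5.8667) = 2.4221

Step 3 — r_{ij} = s_{ij} / (s_i · s_j):
  r[A,A] = 1 (diagonal).
  r[A,B] = 2.7 / (2.51 · 1.9408) = 2.7 / 4.8713 = 0.5543
  r[A,C] = 0.4 / (2.51 · 2.4221) = 0.4 / 6.0795 = 0.0658
  r[B,B] = 1 (diagonal).
  r[B,C] = 0.7333 / (1.9408 · 2.4221) = 0.7333 / 4.7008 = 0.156
  r[C,C] = 1 (diagonal).

R is symmetric with unit diagonal. Assembling:

R = [[1, 0.5543, 0.0658],
 [0.5543, 1, 0.156],
 [0.0658, 0.156, 1]]


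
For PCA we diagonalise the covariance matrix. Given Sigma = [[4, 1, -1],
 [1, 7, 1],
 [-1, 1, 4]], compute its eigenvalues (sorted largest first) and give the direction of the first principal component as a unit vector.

Step 1 — characteristic polynomial p(λ) = det(λI - Sigma) = λ³ - tr·λ² + c_1·λ - det, where tr = trace, c_1 = sum of the principal 2×2 minors, det = det(Sigma):
  tr = 4 + 7 + 4 = 15,
  c_1 = (4·7 - (1)²) + (4·4 - (-1)²) + (7·4 - (1)²) = 27 + 15 + 27 = 69,
  det = 4·(7·4 - (1)²) - (1)·((1)·4 - (1)·(-1)) + (-1)·((1)·(1) - 7·(-1)) = 4·(27) - (1)·(5) + (-1)·(8) = 95.
  So p(λ) = λ³ - 15λ² + 69λ - 95.
Step 2 — look for an integer root (rational root theorem: any rational root is an integer divisor of 95). Testing λ = 5:
  p(5) = 125 - 375 + 345 - 95 = 0  ✓
  Dividing out (λ - 5): p(λ) = (λ - 5)(λ² - 10λ + 19).
Step 3 — remaining eigenvalues from the quadratic λ² - 10λ + 19 = 0:
  Δ = 10² - 4·19 = 100 - 76 = 24,  λ = (10 ± √24)/2 = (10 ± 4.899)/2 ≈ 7.4495 or 2.5505.
  Sorted: λ_1 = 7.4495,  λ_2 = 5,  λ_3 = 2.5505  (check: sum = 15 = tr ✓).

Step 4 — unit eigenvector for λ_1 ≈ 7.4495: v spans the null space of (Sigma - λ_1 I), whose rows are
  r_1 = (-3.4495, 1, -1),  r_2 = (1, -0.4495, 1),  r_3 = (-1, 1, -3.4495).
  v is orthogonal to every row, so take v ∝ r_1 × r_2 = ((1)·(1) - (-1)·(-0.4495), (-1)·(1) - (-3.4495)·(1), (-3.4495)·(-0.4495) - (1)·(1)) ≈ (0.5505, 2.4495, 0.5505).
  Let u = (0.5505, 2.4495, 0.5505).
  ||u|| = √((0.5505)² + (2.4495)² + (0.5505)²) = √(6.6061) ≈ 2.5702,  v_1 = u/||u|| ≈ (0.2142, 0.953, 0.2142) (||v_1|| = 1).

λ_1 = 7.4495,  λ_2 = 5,  λ_3 = 2.5505;  v_1 ≈ (0.2142, 0.953, 0.2142)


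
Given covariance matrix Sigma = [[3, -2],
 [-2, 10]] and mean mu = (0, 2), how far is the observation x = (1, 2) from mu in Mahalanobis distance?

Step 1 — centre the observation: (x - mu) = (1, 0).

Step 2 — invert Sigma. det(Sigma) = 3·10 - (-2)² = 26.
  Sigma^{-1} = (1/det) · [[d, -b], [-b, a]] = [[0.3846, 0.0769],
 [0.0769, 0.1154]].

Step 3 — form the quadratic (x - mu)^T · Sigma^{-1} · (x - mu):
  Sigma^{-1} · (x - mu) = (0.3846, 0.0769).
  (x - mu)^T · [Sigma^{-1} · (x - mu)] = (1)·(0.3846) + (0)·(0.0769) = 0.3846.

Step 4 — take square root: d = √(0.3846) ≈ 0.6202.

d(x, mu) = √(0.3846) ≈ 0.6202


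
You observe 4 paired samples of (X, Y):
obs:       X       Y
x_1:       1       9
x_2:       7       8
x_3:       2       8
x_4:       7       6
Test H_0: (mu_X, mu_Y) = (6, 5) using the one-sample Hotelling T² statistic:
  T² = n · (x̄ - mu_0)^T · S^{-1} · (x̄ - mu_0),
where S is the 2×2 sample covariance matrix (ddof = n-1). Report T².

Step 1 — sample mean vector:
  mean(X) = (1 + 7 + 2 + 7) / 4 = 17/4 = 4.25
  mean(Y) = (9 + 8 + 8 + 6) / 4 = 31/4 = 7.75
  x̄ = (4.25, 7.75),  deviation x̄ - mu_0 = (4.25, 7.75) - (6, 5) = (-1.75, 2.75).

Step 2 — sample covariance matrix, S[i,j] = (1/(n-1)) · Σ_k (x_{k,i} - mean_i) · (x_{k,j} - mean_j), divisor n-1 = 3:
  S[X,X] = ((-3.25)·(-3.25) + (2.75)·(2.75) + (-2.25)·(-2.25) + (2.75)·(2.75)) / 3 = 30.75/3 = 10.25
  S[X,Y] = ((-3.25)·(1.25) + (2.75)·(0.25) + (-2.25)·(0.25) + (2.75)·(-1.75)) / 3 = -8.75/3 = -2.9167
  S[Y,Y] = ((1.25)·(1.25) + (0.25)·(0.25) + (0.25)·(0.25) + (-1.75)·(-1.75)) / 3 = 4.75/3 = 1.5833
  S = [[10.25, -2.9167],
 [-2.9167, 1.5833]].

Step 3 — invert S. det(S) = 10.25·1.5833 - (-2.9167)² = 7.7222.
  S^{-1} = (1/det) · [[d, -b], [-b, a]] = [[0.205, 0.3777],
 [0.3777, 1.3273]].

Step 4 — quadratic form (x̄ - mu_0)^T · S^{-1} · (x̄ - mu_0):
  S^{-1} · (x̄ - mu_0) = (0.6799, 2.9892),
  (x̄ - mu_0)^T · [...] = (-1.75)·(0.6799) + (2.75)·(2.9892) = 7.0306.

Step 5 — scale by n: T² = 4 · 7.0306 = 28.1223.

T² ≈ 28.1223


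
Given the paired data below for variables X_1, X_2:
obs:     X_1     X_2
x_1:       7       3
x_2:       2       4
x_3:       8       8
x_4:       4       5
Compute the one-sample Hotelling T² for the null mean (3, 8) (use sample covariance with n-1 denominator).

Step 1 — sample mean vector:
  mean(X_1) = (7 + 2 + 8 + 4) / 4 = 21/4 = 5.25
  mean(X_2) = (3 + 4 + 8 + 5) / 4 = 20/4 = 5
  x̄ = (5.25, 5),  deviation x̄ - mu_0 = (5.25, 5) - (3, 8) = (2.25, -3).

Step 2 — sample covariance matrix, S[i,j] = (1/(n-1)) · Σ_k (x_{k,i} - mean_i) · (x_{k,j} - mean_j), divisor n-1 = 3:
  S[X_1,X_1] = ((1.75)·(1.75) + (-3.25)·(-3.25) + (2.75)·(2.75) + (-1.25)·(-1.25)) / 3 = 22.75/3 = 7.5833
  S[X_1,X_2] = ((1.75)·(-2) + (-3.25)·(-1) + (2.75)·(3) + (-1.25)·(0)) / 3 = 8/3 = 2.6667
  S[X_2,X_2] = ((-2)·(-2) + (-1)·(-1) + (3)·(3) + (0)·(0)) / 3 = 14/3 = 4.6667
  S = [[7.5833, 2.6667],
 [2.6667, 4.6667]].

Step 3 — invert S. det(S) = 7.5833·4.6667 - (2.6667)² = 28.2778.
  S^{-1} = (1/det) · [[d, -b], [-b, a]] = [[0.165, -0.0943],
 [-0.0943, 0.2682]].

Step 4 — quadratic form (x̄ - mu_0)^T · S^{-1} · (x̄ - mu_0):
  S^{-1} · (x̄ - mu_0) = (0.6542, -1.0167),
  (x̄ - mu_0)^T · [...] = (2.25)·(0.6542) + (-3)·(-1.0167) = 4.5221.

Step 5 — scale by n: T² = 4 · 4.5221 = 18.0884.

T² ≈ 18.0884


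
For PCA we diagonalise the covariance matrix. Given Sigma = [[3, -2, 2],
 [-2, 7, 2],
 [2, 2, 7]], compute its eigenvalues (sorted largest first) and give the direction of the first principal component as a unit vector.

Step 1 — characteristic polynomial p(λ) = det(λI - Sigma) = λ³ - tr·λ² + c_1·λ - det, where tr = trace, c_1 = sum of the principal 2×2 minors, det = det(Sigma):
  tr = 3 + 7 + 7 = 17,
  c_1 = (3·7 - (-2)²) + (3·7 - (2)²) + (7·7 - (2)²) = 17 + 17 + 45 = 79,
  det = 3·(7·7 - (2)²) - (-2)·((-2)·7 - (2)·(2)) + (2)·((-2)·(2) - 7·(2)) = 3·(45) - (-2)·(-18) + (2)·(-18) = 63.
  So p(λ) = λ³ - 17λ² + 79λ - 63.
Step 2 — look for an integer root (rational root theorem: any rational root is an integer divisor of 63). Testing λ = 1:
  p(1) = 1 - 17 + 79 - 63 = 0  ✓
  Dividing out (λ - 1): p(λ) = (λ - 1)(λ² - 16λ + 63).
Step 3 — remaining eigenvalues from the quadratic λ² - 16λ + 63 = 0:
  Δ = 16² - 4·63 = 256 - 252 = 4,  λ = (16 ± √4)/2 = (16 ± 2)/2 = 9 or 7.
  Sorted: λ_1 = 9,  λ_2 = 7,  λ_3 = 1  (check: sum = 17 = tr ✓).

Step 4 — unit eigenvector for λ_1 = 9: v spans the null space of (Sigma - λ_1 I), whose rows are
  r_1 = (-6, -2, 2),  r_2 = (-2, -2, 2),  r_3 = (2, 2, -2).
  v is orthogonal to every row, so take v ∝ r_1 × r_2 = ((-2)·(2) - (2)·(-2), (2)·(-2) - (-6)·(2), (-6)·(-2) - (-2)·(-2)) = (0, 8, 8).
  Rescale (divide by 8): u = (0, 1, 1).
  ||u|| = √((0)² + (1)² + (1)²) = √(2) ≈ 1.4142,  v_1 = u/||u|| ≈ (0, 0.7071, 0.7071) (||v_1|| = 1).

λ_1 = 9,  λ_2 = 7,  λ_3 = 1;  v_1 ≈ (0, 0.7071, 0.7071)


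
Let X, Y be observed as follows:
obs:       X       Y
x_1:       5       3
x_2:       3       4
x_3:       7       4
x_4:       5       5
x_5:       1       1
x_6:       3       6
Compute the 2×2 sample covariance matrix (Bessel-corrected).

Step 1 — column means:
  mean(X) = (5 + 3 + 7 + 5 + 1 + 3) / 6 = 24/6 = 4
  mean(Y) = (3 + 4 + 4 + 5 + 1 + 6) / 6 = 23/6 = 3.8333

Step 2 — sample covariance S[i,j] = (1/(n-1)) · Σ_k (x_{k,i} - mean_i) · (x_{k,j} - mean_j), with n-1 = 5.
  S[X,X] = ((1)·(1) + (-1)·(-1) + (3)·(3) + (1)·(1) + (-3)·(-3) + (-1)·(-1)) / 5 = 22/5 = 4.4
  S[X,Y] = ((1)·(-0.8333) + (-1)·(0.1667) + (3)·(0.1667) + (1)·(1.1667) + (-3)·(-2.8333) + (-1)·(2.1667)) / 5 = 7/5 = 1.4
  S[Y,Y] = ((-0.8333)·(-0.8333) + (0.1667)·(0.1667) + (0.1667)·(0.1667) + (1.1667)·(1.1667) + (-2.8333)·(-2.8333) + (2.1667)·(2.1667)) / 5 = 14.8333/5 = 2.9667

S is symmetric (S[j,i] = S[i,j]). Assembling:

S = [[4.4, 1.4],
 [1.4, 2.9667]]


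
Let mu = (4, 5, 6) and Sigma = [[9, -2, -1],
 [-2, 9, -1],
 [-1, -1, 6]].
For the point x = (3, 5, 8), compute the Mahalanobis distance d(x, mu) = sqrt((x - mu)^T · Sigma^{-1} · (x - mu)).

Step 1 — centre the observation: (x - mu) = (-1, 0, 2).

Step 2 — invert Sigma (cofactor / det for 3×3, or solve directly):
  Sigma^{-1} = [[0.1205, 0.0295, 0.025],
 [0.0295, 0.1205, 0.025],
 [0.025, 0.025, 0.175]].

Step 3 — form the quadratic (x - mu)^T · Sigma^{-1} · (x - mu):
  Sigma^{-1} · (x - mu) = (-0.0705, 0.0205, 0.325).
  (x - mu)^T · [Sigma^{-1} · (x - mu)] = (-1)·(-0.0705) + (0)·(0.0205) + (2)·(0.325) = 0.7205.

Step 4 — take square root: d = √(0.7205) ≈ 0.8488.

d(x, mu) = √(0.7205) ≈ 0.8488


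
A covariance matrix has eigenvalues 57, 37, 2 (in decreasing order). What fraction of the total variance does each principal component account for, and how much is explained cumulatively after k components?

Step 1 — total variance = trace(Sigma) = Σ λ_i = 57 + 37 + 2 = 96.

Step 2 — fraction explained by component i = λ_i / Σ λ:
  PC1: 57/96 = 0.5938
  PC2: 37/96 = 0.3854
  PC3: 2/96 = 0.0208

Step 3 — cumulative fraction after k components = (λ_1 + ... + λ_k) / Σ λ:
  k = 1: 57/96 = 0.5938
  k = 2: (57 + 37)/96 = 94/96 = 0.9792
  k = 3: (57 + 37 + 2)/96 = 96/96 = 1

Summary (fraction, with percent):

explained: PC1 0.5938 (59.38%), PC2 0.3854 (38.54%), PC3 0.0208 (2.08%);  cumulative: 0.5938, 0.9792, 1


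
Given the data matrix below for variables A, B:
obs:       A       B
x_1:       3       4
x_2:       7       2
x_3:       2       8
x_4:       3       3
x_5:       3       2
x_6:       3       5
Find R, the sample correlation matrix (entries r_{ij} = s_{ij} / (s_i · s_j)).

Step 1 — column means:
  mean(A) = (3 + 7 + 2 + 3 + 3 + 3) / 6 = 21/6 = 3.5
  mean(B) = (4 + 2 + 8 + 3 + 2 + 5) / 6 = 24/6 = 4

Step 2 — sample variances and covariances s[i,j] = (1/(n-1)) · Σ_k (x_{k,i} - mean_i) · (x_{k,j} - mean_j), with n-1 = 5:
  s[A,A] = ((-0.5)·(-0.5) + (3.5)·(3.5) + (-1.5)·(-1.5) + (-0.5)·(-0.5) + (-0.5)·(-0.5) + (-0.5)·(-0.5)) / 5 = 15.5/5 = 3.1
  s[A,B] = ((-0.5)·(0) + (3.5)·(-2) + (-1.5)·(4) + (-0.5)·(-1) + (-0.5)·(-2) + (-0.5)·(1)) / 5 = -12/5 = -2.4
  s[B,B] = ((0)·(0) + (-2)·(-2) + (4)·(4) + (-1)·(-1) + (-2)·(-2) + (1)·(1)) / 5 = 26/5 = 5.2
  Sample standard deviations s_i = √(s[i,i]):
  s(A) = √(3.1) = 1.7607
  s(B) = √(5.2) = 2.2804

Step 3 — r_{ij} = s_{ij} / (s_i · s_j):
  r[A,A] = 1 (diagonal).
  r[A,B] = -2.4 / (1.7607 · 2.2804) = -2.4 / 4.015 = -0.5978
  r[B,B] = 1 (diagonal).

R is symmetric with unit diagonal. Assembling:

R = [[1, -0.5978],
 [-0.5978, 1]]


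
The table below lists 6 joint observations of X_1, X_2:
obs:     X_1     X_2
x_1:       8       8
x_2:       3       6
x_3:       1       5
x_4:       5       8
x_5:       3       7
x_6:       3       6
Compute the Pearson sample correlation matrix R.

Step 1 — column means:
  mean(X_1) = (8 + 3 + 1 + 5 + 3 + 3) / 6 = 23/6 = 3.8333
  mean(X_2) = (8 + 6 + 5 + 8 + 7 + 6) / 6 = 40/6 = 6.6667

Step 2 — sample variances and covariances s[i,j] = (1/(n-1)) · Σ_k (x_{k,i} - mean_i) · (x_{k,j} - mean_j), with n-1 = 5:
  s[X_1,X_1] = ((4.1667)·(4.1667) + (-0.8333)·(-0.8333) + (-2.8333)·(-2.8333) + (1.1667)·(1.1667) + (-0.8333)·(-0.8333) + (-0.8333)·(-0.8333)) / 5 = 28.8333/5 = 5.7667
  s[X_1,X_2] = ((4.1667)·(1.3333) + (-0.8333)·(-0.6667) + (-2.8333)·(-1.6667) + (1.1667)·(1.3333) + (-0.8333)·(0.3333) + (-0.8333)·(-0.6667)) / 5 = 12.6667/5 = 2.5333
  s[X_2,X_2] = ((1.3333)·(1.3333) + (-0.6667)·(-0.6667) + (-1.6667)·(-1.6667) + (1.3333)·(1.3333) + (0.3333)·(0.3333) + (-0.6667)·(-0.6667)) / 5 = 7.3333/5 = 1.4667
  Sample standard deviations s_i = √(s[i,i]):
  s(X_1) = √(5.7667) = 2.4014
  s(X_2) = √(1.4667) = 1.2111

Step 3 — r_{ij} = s_{ij} / (s_i · s_j):
  r[X_1,X_1] = 1 (diagonal).
  r[X_1,X_2] = 2.5333 / (2.4014 · 1.2111) = 2.5333 / 2.9082 = 0.8711
  r[X_2,X_2] = 1 (diagonal).

R is symmetric with unit diagonal. Assembling:

R = [[1, 0.8711],
 [0.8711, 1]]
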